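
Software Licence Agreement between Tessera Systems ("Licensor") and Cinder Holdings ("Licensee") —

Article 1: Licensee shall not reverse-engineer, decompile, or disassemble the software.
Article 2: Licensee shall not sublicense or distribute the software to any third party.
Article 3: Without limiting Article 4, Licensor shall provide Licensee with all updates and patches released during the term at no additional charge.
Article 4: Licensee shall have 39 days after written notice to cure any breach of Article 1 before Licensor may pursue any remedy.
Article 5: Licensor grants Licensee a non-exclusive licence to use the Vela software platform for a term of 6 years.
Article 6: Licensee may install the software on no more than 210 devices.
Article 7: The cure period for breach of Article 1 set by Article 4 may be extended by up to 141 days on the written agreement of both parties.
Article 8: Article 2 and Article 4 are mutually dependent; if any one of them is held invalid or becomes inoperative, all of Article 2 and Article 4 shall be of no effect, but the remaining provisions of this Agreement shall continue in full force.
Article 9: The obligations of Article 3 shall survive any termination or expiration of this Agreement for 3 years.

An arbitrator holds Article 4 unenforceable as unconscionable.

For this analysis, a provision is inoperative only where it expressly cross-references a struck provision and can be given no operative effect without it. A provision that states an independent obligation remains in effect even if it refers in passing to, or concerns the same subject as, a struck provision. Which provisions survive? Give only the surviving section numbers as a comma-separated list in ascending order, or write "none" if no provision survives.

1, 3, 5, 6, 8, 9

Article 4 is struck. The whole of Article 7 is the extension of the cure period for breach of Article 1, defined by reference to Article 4, so Article 7 cannot stand once Article 4 is removed. Article 3 mentions Article 4 but its own obligation stands independently of Article 4, so Article 3 is not affected. Article 8 declares Article 2 and Article 4 mutually dependent; since one of them has fallen, all of them are of no effect. That brings down Article 2 as well. The remainder continues in force under Article 8. Article 1, Article 3, Article 5, Article 6, Article 8, and Article 9 remain in effect.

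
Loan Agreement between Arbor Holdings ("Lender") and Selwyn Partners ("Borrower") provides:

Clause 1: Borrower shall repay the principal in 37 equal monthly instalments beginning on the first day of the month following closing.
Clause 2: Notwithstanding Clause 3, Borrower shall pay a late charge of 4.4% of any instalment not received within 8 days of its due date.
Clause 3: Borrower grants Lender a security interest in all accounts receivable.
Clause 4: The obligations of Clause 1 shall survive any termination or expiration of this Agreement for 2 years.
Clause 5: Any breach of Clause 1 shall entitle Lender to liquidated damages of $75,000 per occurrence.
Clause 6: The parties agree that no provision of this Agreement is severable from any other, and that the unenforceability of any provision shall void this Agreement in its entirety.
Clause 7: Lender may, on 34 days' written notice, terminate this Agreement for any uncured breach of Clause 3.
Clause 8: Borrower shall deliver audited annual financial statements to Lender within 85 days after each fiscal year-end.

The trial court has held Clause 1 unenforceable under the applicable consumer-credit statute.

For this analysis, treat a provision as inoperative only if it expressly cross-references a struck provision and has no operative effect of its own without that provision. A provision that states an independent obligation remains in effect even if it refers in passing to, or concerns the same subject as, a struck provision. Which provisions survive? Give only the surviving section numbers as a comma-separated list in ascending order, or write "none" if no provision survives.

none

Clause 1 is struck. Clause 4 merely fixes the survival period for Clause 1; with Clause 1 gone it has nothing to operate on and falls away. Clause 5 has no operative effect of its own apart from Clause 1 and is therefore inoperative. Clause 6 provides that the Agreement is not severable, so the invalidity of any one provision voids the entire Agreement. No provision of the Agreement survives.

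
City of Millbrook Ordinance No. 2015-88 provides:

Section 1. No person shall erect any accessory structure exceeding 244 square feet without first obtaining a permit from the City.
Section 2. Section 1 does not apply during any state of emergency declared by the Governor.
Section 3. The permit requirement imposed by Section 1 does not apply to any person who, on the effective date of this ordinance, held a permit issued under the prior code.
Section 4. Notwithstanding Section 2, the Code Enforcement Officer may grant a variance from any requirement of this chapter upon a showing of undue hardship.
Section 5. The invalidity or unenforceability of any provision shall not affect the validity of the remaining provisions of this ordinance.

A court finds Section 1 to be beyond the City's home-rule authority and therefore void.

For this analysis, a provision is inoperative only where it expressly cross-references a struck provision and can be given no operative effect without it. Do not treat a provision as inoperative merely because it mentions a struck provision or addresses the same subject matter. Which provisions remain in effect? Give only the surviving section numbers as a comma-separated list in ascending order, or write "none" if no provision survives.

Section 1 is struck. Section 2 operates only by reference to Section 1, so it falls with Section 1. Section 3 merely fixes the grandfather exemption from Section 1; with Section 1 gone it has nothing to operate on and falls away. Section 4 mentions Section 2 but its own obligation stands independently of Section 2, so Section 4 is not affected. Under the severability clause in Section 5, the remaining provisions continue in force. The provisions still in force are Section 4 and Section 5.

4, 5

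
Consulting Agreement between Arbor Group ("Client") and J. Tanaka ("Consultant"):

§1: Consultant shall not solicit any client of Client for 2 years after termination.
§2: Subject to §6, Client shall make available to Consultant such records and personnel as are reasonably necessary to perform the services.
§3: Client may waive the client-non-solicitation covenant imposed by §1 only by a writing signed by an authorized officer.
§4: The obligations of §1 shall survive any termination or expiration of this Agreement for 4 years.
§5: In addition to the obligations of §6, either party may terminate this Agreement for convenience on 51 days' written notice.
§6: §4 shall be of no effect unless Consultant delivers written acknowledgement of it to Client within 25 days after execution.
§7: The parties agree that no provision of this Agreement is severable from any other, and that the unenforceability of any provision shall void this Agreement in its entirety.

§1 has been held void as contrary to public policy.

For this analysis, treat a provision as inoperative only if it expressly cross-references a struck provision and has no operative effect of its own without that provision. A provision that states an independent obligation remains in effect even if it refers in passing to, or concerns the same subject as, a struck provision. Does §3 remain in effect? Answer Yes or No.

§1 is struck. §3 merely fixes the waiver condition for §1; with §1 gone it has nothing to operate on and falls away. §4 has no operative effect of its own apart from §1 and is therefore inoperative. §6 has no operative effect of its own apart from §4 and is therefore inoperative. §7 provides that the Agreement is not severable, so the invalidity of any one provision voids the entire Agreement. No provision of the Agreement survives. §3 is among the inoperative provisions, so the answer is no.

No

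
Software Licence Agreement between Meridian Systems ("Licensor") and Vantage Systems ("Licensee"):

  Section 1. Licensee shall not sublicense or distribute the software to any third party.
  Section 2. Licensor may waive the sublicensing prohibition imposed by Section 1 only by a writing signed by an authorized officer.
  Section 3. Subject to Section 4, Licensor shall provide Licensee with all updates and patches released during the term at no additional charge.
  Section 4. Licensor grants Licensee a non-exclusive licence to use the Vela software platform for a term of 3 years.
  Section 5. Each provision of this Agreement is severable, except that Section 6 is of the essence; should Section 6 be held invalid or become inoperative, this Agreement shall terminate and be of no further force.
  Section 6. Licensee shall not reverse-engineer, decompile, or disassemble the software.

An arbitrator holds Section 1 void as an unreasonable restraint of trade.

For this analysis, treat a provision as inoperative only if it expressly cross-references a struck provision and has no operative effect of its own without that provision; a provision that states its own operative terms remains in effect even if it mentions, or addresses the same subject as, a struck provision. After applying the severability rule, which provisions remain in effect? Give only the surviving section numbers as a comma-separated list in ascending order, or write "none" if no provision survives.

Section 1 is struck. Section 2 operates only by reference to Section 1, so it falls with Section 1. Section 5 makes Section 6 an essential term, but Section 6 is unaffected, so the severability proviso in Section 5 preserves the remaining provisions. Section 3, Section 4, Section 5, and Section 6 remain in effect.

3, 4, 5, 6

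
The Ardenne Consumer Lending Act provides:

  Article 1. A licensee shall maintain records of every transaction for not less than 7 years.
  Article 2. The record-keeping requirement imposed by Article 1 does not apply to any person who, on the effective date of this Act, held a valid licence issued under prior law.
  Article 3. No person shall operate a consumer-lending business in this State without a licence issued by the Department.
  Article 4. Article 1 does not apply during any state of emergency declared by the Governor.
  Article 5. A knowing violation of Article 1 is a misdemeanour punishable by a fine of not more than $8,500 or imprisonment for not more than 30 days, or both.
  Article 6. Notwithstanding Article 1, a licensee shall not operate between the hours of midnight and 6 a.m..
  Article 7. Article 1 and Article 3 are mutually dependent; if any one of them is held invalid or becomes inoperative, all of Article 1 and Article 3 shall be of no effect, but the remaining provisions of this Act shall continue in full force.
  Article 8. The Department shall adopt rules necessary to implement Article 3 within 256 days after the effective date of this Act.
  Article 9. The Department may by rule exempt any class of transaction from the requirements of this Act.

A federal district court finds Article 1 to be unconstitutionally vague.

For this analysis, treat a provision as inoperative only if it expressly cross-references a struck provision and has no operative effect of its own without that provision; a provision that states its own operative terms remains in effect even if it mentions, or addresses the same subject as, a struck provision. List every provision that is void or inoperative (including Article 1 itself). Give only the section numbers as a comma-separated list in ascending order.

1, 2, 3, 4, 5, 8

Article 1 is struck. Article 2 operates only by reference to Article 1, so it falls with Article 1. Article 4 merely fixes the emergency suspension of Article 1; with Article 1 gone it has nothing to operate on and falls away. Article 5 has no operative effect of its own apart from Article 1 and is therefore inoperative. Article 6 mentions Article 1 but its own obligation stands independently of Article 1, so Article 6 is not affected. Article 7 declares Article 1 and Article 3 mutually dependent; since one of them has fallen, all of them are of no effect. That brings down Article 3 as well. Article 8 in turn depends solely on a provision now struck and likewise falls. The remainder continues in force under Article 7. Article 6, Article 7, and Article 9 remain in effect.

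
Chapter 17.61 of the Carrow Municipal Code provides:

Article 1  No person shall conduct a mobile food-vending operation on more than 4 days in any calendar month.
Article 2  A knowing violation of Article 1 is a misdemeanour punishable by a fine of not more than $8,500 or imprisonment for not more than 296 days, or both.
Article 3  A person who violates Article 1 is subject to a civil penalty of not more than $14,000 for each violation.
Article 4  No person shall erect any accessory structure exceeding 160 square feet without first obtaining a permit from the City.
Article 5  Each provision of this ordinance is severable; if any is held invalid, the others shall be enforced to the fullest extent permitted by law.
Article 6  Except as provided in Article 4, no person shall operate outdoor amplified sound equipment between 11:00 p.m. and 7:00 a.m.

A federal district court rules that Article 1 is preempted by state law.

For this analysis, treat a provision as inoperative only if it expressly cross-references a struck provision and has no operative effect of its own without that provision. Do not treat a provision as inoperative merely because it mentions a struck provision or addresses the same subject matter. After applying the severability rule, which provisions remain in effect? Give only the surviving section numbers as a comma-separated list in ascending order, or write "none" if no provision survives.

4, 5, 6

Article 1 is struck. Article 2 merely fixes the criminal penalty for violating Article 1; with Article 1 gone it has nothing to operate on and falls away. Article 3 merely fixes the civil penalty for violating Article 1; with Article 1 gone it has nothing to operate on and falls away. Article 5 is a severability clause and preserves every provision that can still be given independent effect. The provisions still in force are Article 4, Article 5, and Article 6.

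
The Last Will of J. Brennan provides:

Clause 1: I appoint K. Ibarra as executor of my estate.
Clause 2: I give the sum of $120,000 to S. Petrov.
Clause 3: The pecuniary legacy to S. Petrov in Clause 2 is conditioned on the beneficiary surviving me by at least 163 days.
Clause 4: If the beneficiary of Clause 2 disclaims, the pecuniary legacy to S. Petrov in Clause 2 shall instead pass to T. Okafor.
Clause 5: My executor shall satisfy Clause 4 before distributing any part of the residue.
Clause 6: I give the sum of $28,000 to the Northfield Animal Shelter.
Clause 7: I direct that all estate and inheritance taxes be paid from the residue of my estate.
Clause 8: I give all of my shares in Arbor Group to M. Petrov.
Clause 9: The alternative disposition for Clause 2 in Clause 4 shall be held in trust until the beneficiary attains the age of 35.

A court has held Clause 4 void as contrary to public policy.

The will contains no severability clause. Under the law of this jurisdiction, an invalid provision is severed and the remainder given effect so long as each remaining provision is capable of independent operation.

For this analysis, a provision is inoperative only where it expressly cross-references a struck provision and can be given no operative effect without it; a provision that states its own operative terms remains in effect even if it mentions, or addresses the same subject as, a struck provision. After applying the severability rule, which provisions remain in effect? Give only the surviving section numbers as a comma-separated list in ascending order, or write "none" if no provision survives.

Clause 4 is struck. Clause 5 has no operative effect of its own apart from Clause 4 and is therefore inoperative. Clause 9 operates only by reference to Clause 4, so it falls with Clause 4. With no severability clause, the stated default rule severs what cannot stand and enforces each remaining provision that can operate on its own. Clause 1, Clause 2, Clause 3, Clause 6, Clause 7, and Clause 8 remain in effect.

1, 2, 3, 6, 7, 8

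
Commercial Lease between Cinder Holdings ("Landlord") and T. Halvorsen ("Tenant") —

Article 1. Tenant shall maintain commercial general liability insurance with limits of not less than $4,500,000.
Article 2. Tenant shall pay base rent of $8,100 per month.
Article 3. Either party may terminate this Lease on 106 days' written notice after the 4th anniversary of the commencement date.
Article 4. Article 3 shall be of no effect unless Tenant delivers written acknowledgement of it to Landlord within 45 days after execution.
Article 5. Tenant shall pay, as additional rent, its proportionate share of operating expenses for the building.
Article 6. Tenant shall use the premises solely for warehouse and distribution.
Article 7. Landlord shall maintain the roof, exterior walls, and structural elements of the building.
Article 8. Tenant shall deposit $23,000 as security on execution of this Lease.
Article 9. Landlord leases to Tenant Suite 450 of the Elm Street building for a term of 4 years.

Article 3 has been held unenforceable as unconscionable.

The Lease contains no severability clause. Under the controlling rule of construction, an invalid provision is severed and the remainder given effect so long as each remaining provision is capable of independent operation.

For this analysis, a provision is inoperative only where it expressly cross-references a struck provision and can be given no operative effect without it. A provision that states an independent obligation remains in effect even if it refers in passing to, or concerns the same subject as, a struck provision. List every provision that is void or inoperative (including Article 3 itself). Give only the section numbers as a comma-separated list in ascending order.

Article 3 is struck. Article 4 merely fixes the acknowledgement condition for Article 3; with Article 3 gone it has nothing to operate on and falls away. With no severability clause, the stated default rule severs what cannot stand and enforces each remaining provision that can operate on its own. Article 1, Article 2, Article 5, Article 6, Article 7, Article 8, and Article 9 remain in effect.

3, 4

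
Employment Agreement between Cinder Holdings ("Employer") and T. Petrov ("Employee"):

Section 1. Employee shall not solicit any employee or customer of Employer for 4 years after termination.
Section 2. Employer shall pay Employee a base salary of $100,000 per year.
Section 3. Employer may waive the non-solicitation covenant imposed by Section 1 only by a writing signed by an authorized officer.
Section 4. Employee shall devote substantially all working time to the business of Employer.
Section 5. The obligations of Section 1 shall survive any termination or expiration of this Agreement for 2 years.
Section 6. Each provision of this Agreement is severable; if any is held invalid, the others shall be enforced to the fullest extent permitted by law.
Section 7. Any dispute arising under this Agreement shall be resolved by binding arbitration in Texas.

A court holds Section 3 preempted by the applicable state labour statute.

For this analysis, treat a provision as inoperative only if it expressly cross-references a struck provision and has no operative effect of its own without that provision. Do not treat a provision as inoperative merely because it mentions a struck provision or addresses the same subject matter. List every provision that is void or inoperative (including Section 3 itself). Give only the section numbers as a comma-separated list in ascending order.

Section 3 is struck. Nothing else in the Agreement is defined by reference to Section 3. Under the severability clause in Section 6, the remaining provisions continue in force. Section 1, Section 2, Section 4, Section 5, Section 6, and Section 7 remain in effect.

3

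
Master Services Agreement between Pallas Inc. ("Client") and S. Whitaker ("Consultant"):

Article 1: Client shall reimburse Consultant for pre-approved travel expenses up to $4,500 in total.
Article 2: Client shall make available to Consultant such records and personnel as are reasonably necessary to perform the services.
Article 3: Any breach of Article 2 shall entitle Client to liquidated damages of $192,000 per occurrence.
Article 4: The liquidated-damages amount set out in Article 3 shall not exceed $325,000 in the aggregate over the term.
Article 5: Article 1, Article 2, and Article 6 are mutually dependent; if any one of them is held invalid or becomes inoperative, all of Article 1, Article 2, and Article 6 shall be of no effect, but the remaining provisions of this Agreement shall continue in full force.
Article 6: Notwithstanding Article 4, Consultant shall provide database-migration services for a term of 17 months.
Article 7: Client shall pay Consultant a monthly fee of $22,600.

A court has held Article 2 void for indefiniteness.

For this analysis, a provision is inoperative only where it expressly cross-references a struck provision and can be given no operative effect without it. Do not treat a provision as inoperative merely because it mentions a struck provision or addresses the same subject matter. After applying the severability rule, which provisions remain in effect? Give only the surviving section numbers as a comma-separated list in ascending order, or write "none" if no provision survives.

5, 7

Article 2 is struck. Article 3 does nothing except set the liquidated-damages amount by reference to Article 2; with Article 2 gone it has no independent effect and is inoperative. Article 4 has no operative effect of its own apart from Article 3 and is therefore inoperative. Article 5 declares Article 1, Article 2, and Article 6 mutually dependent; since one of them has fallen, all of them are of no effect. That brings down Article 1 and Article 6 as well. The remainder continues in force under Article 5. That leaves Article 5 and Article 7 in effect.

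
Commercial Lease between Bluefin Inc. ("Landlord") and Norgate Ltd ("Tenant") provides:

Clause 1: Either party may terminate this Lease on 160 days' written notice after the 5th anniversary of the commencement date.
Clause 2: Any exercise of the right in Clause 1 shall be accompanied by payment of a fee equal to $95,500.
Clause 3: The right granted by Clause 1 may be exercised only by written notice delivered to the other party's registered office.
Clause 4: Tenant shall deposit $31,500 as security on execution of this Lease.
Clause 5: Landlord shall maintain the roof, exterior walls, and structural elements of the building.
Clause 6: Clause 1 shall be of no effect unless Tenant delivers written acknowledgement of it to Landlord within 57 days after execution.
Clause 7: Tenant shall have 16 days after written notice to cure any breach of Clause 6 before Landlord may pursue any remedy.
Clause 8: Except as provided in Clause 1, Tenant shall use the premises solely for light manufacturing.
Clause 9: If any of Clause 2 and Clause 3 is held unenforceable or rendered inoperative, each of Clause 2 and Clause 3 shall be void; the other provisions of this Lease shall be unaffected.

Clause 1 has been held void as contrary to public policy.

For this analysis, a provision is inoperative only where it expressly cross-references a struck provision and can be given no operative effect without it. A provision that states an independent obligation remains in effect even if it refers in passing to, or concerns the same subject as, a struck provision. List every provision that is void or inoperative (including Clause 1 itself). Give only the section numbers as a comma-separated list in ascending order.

Clause 1 is struck. Clause 2 operates only by reference to Clause 1, so it falls with Clause 1. Clause 3 operates only by reference to Clause 1, so it falls with Clause 1. Clause 6 has no operative effect of its own apart from Clause 1 and is therefore inoperative. Clause 7 has no operative effect of its own apart from Clause 6 and is therefore inoperative. Although Clause 8 refers to Clause 1, its operative terms do not depend on Clause 1, so it remains in effect. Clause 9 declares Clause 2 and Clause 3 mutually dependent; since one of them has fallen, all of them are of no effect. The remainder continues in force under Clause 9. That leaves Clause 4, Clause 5, Clause 8, and Clause 9 in effect.

1, 2, 3, 6, 7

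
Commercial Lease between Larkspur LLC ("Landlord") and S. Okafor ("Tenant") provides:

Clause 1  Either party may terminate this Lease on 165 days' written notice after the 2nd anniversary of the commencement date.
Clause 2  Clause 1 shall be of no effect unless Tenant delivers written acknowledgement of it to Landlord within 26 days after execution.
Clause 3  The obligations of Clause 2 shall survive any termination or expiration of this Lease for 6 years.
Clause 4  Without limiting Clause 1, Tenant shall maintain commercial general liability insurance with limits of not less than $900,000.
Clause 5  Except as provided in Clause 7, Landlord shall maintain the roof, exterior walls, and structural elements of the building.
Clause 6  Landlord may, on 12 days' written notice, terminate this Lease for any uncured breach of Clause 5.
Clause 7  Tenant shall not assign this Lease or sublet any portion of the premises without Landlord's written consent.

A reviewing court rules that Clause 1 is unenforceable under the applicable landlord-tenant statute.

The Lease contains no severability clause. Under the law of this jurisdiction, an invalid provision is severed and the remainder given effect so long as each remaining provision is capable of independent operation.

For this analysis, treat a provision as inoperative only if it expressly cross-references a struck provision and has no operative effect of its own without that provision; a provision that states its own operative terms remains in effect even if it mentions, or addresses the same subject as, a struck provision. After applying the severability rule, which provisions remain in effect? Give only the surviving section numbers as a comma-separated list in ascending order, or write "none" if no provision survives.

Clause 1 is struck. Clause 2 merely fixes the acknowledgement condition for Clause 1; with Clause 1 gone it has nothing to operate on and falls away. Clause 3 has no operative effect of its own apart from Clause 2 and is therefore inoperative. Although Clause 4 refers to Clause 1, its operative terms do not depend on Clause 1, so it remains in effect. Under the stated default rule, only provisions that cannot operate independently fall away; the rest are enforced. Clause 4, Clause 5, Clause 6, and Clause 7 remain in effect.

4, 5, 6, 7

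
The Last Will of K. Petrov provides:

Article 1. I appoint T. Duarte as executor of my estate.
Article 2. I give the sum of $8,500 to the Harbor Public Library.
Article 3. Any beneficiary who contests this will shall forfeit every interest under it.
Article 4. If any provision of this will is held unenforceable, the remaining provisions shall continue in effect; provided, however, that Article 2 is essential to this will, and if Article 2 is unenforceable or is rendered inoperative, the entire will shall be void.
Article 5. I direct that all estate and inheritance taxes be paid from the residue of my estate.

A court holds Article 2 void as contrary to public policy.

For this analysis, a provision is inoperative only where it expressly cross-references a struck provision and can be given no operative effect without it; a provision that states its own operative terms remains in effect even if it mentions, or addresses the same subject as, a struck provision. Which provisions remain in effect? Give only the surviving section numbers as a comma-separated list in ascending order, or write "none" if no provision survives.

Article 2 is struck. Nothing else in the will is defined by reference to Article 2. Article 4 makes Article 2 an essential term, and Article 2 is the provision held invalid; under Article 4, the entire will is therefore void. No provision of the will survives.

none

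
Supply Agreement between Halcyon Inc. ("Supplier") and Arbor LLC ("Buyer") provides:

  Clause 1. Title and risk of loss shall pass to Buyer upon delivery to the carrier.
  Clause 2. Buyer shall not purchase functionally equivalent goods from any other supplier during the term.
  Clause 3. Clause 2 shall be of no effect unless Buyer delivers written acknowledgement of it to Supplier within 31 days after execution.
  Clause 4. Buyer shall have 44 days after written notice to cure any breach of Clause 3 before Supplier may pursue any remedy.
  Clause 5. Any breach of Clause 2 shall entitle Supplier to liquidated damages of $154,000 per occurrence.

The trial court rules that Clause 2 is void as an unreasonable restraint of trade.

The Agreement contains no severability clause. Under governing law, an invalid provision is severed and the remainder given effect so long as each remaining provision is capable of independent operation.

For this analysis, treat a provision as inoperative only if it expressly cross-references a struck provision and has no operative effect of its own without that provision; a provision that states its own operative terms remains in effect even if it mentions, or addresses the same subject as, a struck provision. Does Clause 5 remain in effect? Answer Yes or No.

No

Clause 2 is struck. The only function of Clause 3 is the acknowledgement condition for Clause 2, so it cannot stand once Clause 2 is removed. Clause 5 does nothing except set the liquidated-damages amount by reference to Clause 2; with Clause 2 gone it has no independent effect and is inoperative. Clause 4 has no operative effect of its own apart from Clause 3 and is therefore inoperative. Under the stated default rule, only provisions that cannot operate independently fall away; the rest are enforced. Only Clause 1 remains in effect. Clause 5 is among the inoperative provisions, so the answer is no.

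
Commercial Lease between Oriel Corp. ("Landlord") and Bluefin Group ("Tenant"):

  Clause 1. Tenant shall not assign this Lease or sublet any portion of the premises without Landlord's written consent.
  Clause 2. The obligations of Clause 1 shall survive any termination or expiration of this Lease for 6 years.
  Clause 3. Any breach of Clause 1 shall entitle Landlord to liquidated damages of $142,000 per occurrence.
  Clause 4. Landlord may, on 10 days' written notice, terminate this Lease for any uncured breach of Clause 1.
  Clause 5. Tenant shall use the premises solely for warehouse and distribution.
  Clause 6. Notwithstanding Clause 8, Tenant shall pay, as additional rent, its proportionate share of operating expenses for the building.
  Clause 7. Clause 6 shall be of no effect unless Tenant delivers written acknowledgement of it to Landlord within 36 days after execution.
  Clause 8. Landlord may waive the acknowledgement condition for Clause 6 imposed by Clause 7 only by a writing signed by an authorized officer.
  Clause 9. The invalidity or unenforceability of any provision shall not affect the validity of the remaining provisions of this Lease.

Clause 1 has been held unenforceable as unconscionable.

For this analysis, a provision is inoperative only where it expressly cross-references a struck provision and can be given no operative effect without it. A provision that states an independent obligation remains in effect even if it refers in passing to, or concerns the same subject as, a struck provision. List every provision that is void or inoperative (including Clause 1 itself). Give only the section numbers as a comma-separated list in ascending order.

Clause 1 is struck. Clause 2 merely fixes the survival period for Clause 1; with Clause 1 gone it has nothing to operate on and falls away. Clause 3 does nothing except set the liquidated-damages amount by reference to Clause 1; with Clause 1 gone it has no independent effect and is inoperative. Clause 4 has no operative effect of its own apart from Clause 1 and is therefore inoperative. Under the severability clause in Clause 9, the remaining provisions continue in force. That leaves Clause 5, Clause 6, Clause 7, Clause 8, and Clause 9 in effect.

1, 2, 3, 4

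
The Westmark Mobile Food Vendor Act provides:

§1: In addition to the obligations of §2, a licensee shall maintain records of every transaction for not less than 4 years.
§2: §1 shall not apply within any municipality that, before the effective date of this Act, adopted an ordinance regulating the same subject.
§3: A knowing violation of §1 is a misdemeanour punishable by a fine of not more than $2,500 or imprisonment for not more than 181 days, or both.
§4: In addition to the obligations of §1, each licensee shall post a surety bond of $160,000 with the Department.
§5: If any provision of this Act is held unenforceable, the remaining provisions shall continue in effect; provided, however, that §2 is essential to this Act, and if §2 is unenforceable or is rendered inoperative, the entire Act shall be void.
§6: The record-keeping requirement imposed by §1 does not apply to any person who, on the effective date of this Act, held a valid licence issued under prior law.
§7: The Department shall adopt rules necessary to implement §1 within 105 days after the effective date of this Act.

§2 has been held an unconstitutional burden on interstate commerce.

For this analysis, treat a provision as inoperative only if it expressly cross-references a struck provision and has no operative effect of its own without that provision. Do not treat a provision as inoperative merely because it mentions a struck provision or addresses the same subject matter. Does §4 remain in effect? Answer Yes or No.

§2 is struck. No other provision's operative terms depend on §2. §5 makes §2 an essential term, and §2 is the provision held invalid; under §5, the entire Act is therefore void. No provision of the Act survives. §4 is among the inoperative provisions, so the answer is no.

No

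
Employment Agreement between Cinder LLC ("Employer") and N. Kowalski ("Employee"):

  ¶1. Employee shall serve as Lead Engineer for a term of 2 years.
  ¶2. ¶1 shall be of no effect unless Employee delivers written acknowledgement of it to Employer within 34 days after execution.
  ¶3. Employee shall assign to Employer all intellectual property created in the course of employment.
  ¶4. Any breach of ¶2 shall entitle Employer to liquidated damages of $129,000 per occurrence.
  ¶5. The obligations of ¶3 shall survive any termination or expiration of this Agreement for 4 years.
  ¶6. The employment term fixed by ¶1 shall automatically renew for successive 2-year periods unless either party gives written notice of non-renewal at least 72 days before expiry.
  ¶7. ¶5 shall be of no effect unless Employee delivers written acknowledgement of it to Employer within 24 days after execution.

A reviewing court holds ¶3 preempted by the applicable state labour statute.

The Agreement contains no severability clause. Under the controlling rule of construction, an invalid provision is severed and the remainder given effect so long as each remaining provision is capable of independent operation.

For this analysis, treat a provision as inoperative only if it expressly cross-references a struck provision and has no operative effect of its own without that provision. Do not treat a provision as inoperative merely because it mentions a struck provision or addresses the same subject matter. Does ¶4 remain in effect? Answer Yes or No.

¶3 is struck. ¶5 operates only by reference to ¶3, so it falls with ¶3. ¶7 merely fixes the acknowledgement condition for ¶5; with ¶5 gone it has nothing to operate on and falls away. Under the stated default rule, only provisions that cannot operate independently fall away; the rest are enforced. The provisions still in force are ¶1, ¶2, ¶4, and ¶6. ¶4 is among the surviving provisions, so the answer is yes.

Yes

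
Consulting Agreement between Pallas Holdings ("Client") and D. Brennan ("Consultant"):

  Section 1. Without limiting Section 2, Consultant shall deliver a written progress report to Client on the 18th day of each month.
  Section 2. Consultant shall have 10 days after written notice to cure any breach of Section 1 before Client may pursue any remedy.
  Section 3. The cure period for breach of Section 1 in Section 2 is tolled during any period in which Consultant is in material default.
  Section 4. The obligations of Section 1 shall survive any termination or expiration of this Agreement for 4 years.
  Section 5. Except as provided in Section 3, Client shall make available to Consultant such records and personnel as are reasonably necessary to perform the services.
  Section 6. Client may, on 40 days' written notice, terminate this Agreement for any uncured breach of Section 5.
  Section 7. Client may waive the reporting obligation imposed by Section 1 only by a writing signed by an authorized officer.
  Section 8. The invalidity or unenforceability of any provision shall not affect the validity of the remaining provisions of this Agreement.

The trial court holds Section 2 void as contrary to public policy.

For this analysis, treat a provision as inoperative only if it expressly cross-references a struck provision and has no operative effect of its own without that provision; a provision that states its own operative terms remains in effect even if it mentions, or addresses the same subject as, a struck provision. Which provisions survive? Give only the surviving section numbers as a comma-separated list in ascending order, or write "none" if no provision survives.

Section 2 is struck. Section 3 operates only by reference to Section 2, so it falls with Section 2. Section 1 mentions Section 2 but its own obligation stands independently of Section 2, so Section 1 is not affected. Section 5 mentions Section 3 but its own obligation stands independently of Section 3, so Section 5 is not affected. Section 8 is a severability clause and preserves every provision that can still be given independent effect. That leaves Section 1, Section 4, Section 5, Section 6, Section 7, and Section 8 in effect.

1, 4, 5, 6, 7, 8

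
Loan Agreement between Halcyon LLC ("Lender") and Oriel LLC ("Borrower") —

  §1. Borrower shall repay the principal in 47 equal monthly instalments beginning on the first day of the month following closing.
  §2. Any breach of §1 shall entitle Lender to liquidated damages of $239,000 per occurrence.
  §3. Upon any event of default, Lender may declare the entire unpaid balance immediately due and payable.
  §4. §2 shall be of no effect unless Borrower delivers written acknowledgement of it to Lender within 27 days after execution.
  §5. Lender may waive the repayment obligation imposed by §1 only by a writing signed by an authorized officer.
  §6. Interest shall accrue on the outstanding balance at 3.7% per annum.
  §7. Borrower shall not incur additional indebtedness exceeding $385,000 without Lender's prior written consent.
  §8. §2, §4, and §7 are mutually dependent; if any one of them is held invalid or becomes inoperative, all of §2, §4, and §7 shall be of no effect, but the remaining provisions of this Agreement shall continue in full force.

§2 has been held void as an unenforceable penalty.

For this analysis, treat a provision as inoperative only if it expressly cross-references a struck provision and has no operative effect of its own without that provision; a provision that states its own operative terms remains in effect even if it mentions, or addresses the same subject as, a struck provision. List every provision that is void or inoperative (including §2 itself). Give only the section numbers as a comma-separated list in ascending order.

§2 is struck. The only function of §4 is the acknowledgement condition for §2, so it cannot stand once §2 is removed. §8 declares §2, §4, and §7 mutually dependent; since one of them has fallen, all of them are of no effect. That brings down §7 as well. The remainder continues in force under §8. §1, §3, §5, §6, and §8 remain in effect.

2, 4, 7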